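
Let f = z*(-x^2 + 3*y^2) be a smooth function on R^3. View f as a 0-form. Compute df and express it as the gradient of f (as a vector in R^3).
df = (-2*x*z) dx + (6*y*z) dy + (-x^2 + 3*y^2) dz; grad f = (-2*x*z, 6*y*z, -x^2 + 3*y^2)

For a 0-form f, d f = (∂f/∂x) dx + (∂f/∂y) dy + (∂f/∂z) dz. The components of the vector representation are exactly the entries of grad f in Cartesian coordinates:
  ∂f/∂x = -2*x*z
  ∂f/∂y = 6*y*z
  ∂f/∂z = -x^2 + 3*y^2.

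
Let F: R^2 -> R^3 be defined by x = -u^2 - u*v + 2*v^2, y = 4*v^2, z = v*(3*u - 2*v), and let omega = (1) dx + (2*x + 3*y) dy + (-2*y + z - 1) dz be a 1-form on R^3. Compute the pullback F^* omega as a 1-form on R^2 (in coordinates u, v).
F^* omega = (9*u*v^2 - 2*u - 30*v^3 - 4*v) du + (-7*u^2*v - 58*u*v^2 - 4*u + 168*v^3 + 8*v) dv

Using F^*(f dg) = (f ∘ F) d(g ∘ F), substitute each coordinate x_i by F_i(u, v) in f_i, and replace dx_i by d F_i = (∂F_i/∂u) du + (∂F_i/∂v) dv.
  For the x component: f_1(F) = 1; d F_1 = (-2*u - v) du + (-u + 4*v) dv
  For the y component: f_2(F) = -2*u^2 - 2*u*v + 16*v^2; d F_2 = (0) du + (8*v) dv
  For the z component: f_3(F) = 3*u*v - 10*v^2 - 1; d F_3 = (3*v) du + (3*u - 4*v) dv
Combining and collecting du, dv coefficients:
  coeff of du: 9*u*v^2 - 2*u - 30*v^3 - 4*v
  coeff of dv: -7*u^2*v - 58*u*v^2 - 4*u + 168*v^3 + 8*v
F^* omega = (9*u*v^2 - 2*u - 30*v^3 - 4*v) du + (-7*u^2*v - 58*u*v^2 - 4*u + 168*v^3 + 8*v) dv.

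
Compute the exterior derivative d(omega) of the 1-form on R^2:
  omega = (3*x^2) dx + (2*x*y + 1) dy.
d(omega) = (2*y) dx ∧ dy

For a 1-form omega = sum_i f_i dx_i, the exterior derivative is
  d(omega) = sum_{i < j} (∂f_j/∂x_i - ∂f_i/∂x_j) dx_i ∧ dx_j.
  coefficient of dx ∧ dy: ∂f_2/∂x - ∂f_1/∂y = ∂(2*x*y + 1)/∂x - ∂(3*x^2)/∂y = 2*y
Assembling: d(omega) = (2*y) dx ∧ dy.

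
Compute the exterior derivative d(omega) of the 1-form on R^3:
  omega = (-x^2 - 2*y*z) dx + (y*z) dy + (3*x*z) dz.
d(omega) = (2*z) dx ∧ dy + (2*y + 3*z) dx ∧ dz + (-y) dy ∧ dz

For a 1-form omega = sum_i f_i dx_i, the exterior derivative is
  d(omega) = sum_{i < j} (∂f_j/∂x_i - ∂f_i/∂x_j) dx_i ∧ dx_j.
  coefficient of dx ∧ dy: ∂f_2/∂x - ∂f_1/∂y = ∂(y*z)/∂x - ∂(-x^2 - 2*y*z)/∂y = 2*z
  coefficient of dx ∧ dz: ∂f_3/∂x - ∂f_1/∂z = ∂(3*x*z)/∂x - ∂(-x^2 - 2*y*z)/∂z = 2*y + 3*z
  coefficient of dy ∧ dz: ∂f_3/∂y - ∂f_2/∂z = ∂(3*x*z)/∂y - ∂(y*z)/∂z = -y
Assembling: d(omega) = (2*z) dx ∧ dy + (2*y + 3*z) dx ∧ dz + (-y) dy ∧ dz.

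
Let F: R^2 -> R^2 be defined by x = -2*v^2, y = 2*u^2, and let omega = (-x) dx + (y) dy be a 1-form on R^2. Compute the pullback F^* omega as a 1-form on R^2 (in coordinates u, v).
F^* omega = (8*u^3) du + (-8*v^3) dv

Using F^*(f dg) = (f ∘ F) d(g ∘ F), substitute each coordinate x_i by F_i(u, v) in f_i, and replace dx_i by d F_i = (∂F_i/∂u) du + (∂F_i/∂v) dv.
  For the x component: f_1(F) = 2*v^2; d F_1 = (0) du + (-4*v) dv
  For the y component: f_2(F) = 2*u^2; d F_2 = (4*u) du + (0) dv
Combining and collecting du, dv coefficients:
  coeff of du: 8*u^3
  coeff of dv: -8*v^3
F^* omega = (8*u^3) du + (-8*v^3) dv.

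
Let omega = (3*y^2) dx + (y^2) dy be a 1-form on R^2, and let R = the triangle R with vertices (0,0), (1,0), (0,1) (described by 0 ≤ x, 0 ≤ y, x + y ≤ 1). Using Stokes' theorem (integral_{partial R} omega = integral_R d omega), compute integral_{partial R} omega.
integral_(partial R) omega = -1

Stokes: integral_partial_R omega = integral_R d omega with d omega = (∂Q/∂x - ∂P/∂y) dx ∧ dy.
  ∂Q/∂x = 0
  ∂P/∂y = 6*y
  integrand = ∂Q/∂x - ∂P/∂y = -6*y.
Integrating over R: integral_0^1 integral_0^{1-x} (-6*y) dy dx = -1.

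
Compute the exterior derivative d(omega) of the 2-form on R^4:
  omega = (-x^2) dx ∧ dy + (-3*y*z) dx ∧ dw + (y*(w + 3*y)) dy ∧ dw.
d(omega) = (3*z) dx ∧ dy ∧ dw + (3*y) dx ∧ dz ∧ dw

For a 2-form omega = sum_{i<j} g_{ij} dx_i ∧ dx_j, the exterior derivative is
  d(omega) = sum_{i<j} d(g_{ij}) ∧ dx_i ∧ dx_j = sum_{i<j, k} (∂g_{ij}/∂x_k) dx_k ∧ dx_i ∧ dx_j.
Expand each term, using dx_k ∧ dx_i ∧ dx_j = sgn(permutation) dx_{(a)} ∧ dx_{(b)} ∧ dx_{(c)} with (a < b < c) sorted:
  d(-3*y*z) includes (∂/∂y)(-3*y*z) dy = (-3*z) dy, which multiplied by dx ∧ dw gives (3*z) dx ∧ dy ∧ dw
  d(-3*y*z) includes (∂/∂z)(-3*y*z) dz = (-3*y) dz, which multiplied by dx ∧ dw gives (3*y) dx ∧ dz ∧ dw
Collecting like 3-forms: d(omega) = (3*z) dx ∧ dy ∧ dw + (3*y) dx ∧ dz ∧ dw.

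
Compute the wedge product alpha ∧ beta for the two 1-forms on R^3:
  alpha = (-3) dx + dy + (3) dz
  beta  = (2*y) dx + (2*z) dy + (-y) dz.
alpha ∧ beta = (-2*y - 6*z) dx ∧ dy + (-3*y) dx ∧ dz + (-y - 6*z) dy ∧ dz

Distribute the wedge, using dx_i ∧ dx_j = -dx_j ∧ dx_i and dx_i ∧ dx_i = 0. For each pair (i, j) with i < j, the coefficient of dx_i ∧ dx_j in alpha ∧ beta is (alpha_i * beta_j - alpha_j * beta_i). Collecting: alpha ∧ beta = (-2*y - 6*z) dx ∧ dy + (-3*y) dx ∧ dz + (-y - 6*z) dy ∧ dz.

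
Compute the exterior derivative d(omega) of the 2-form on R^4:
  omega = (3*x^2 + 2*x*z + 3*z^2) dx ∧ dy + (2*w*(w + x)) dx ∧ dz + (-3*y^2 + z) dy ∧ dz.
d(omega) = (2*x + 6*z) dx ∧ dy ∧ dz + (4*w + 2*x) dx ∧ dz ∧ dw

For a 2-form omega = sum_{i<j} g_{ij} dx_i ∧ dx_j, the exterior derivative is
  d(omega) = sum_{i<j} d(g_{ij}) ∧ dx_i ∧ dx_j = sum_{i<j, k} (∂g_{ij}/∂x_k) dx_k ∧ dx_i ∧ dx_j.
Expand each term, using dx_k ∧ dx_i ∧ dx_j = sgn(permutation) dx_{(a)} ∧ dx_{(b)} ∧ dx_{(c)} with (a < b < c) sorted:
  d(3*x^2 + 2*x*z + 3*z^2) includes (∂/∂z)(3*x^2 + 2*x*z + 3*z^2) dz = (2*x + 6*z) dz, which multiplied by dx ∧ dy gives (2*x + 6*z) dx ∧ dy ∧ dz
  d(2*w*(w + x)) includes (∂/∂w)(2*w*(w + x)) dw = (4*w + 2*x) dw, which multiplied by dx ∧ dz gives (4*w + 2*x) dx ∧ dz ∧ dw
Collecting like 3-forms: d(omega) = (2*x + 6*z) dx ∧ dy ∧ dz + (4*w + 2*x) dx ∧ dz ∧ dw.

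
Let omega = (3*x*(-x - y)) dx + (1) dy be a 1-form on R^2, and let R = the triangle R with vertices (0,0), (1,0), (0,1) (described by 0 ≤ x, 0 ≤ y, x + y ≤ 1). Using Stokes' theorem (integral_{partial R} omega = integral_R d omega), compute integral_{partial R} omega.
integral_(partial R) omega = 1/2

Stokes: integral_partial_R omega = integral_R d omega with d omega = (∂Q/∂x - ∂P/∂y) dx ∧ dy.
  ∂Q/∂x = 0
  ∂P/∂y = -3*x
  integrand = ∂Q/∂x - ∂P/∂y = 3*x.
Integrating over R: integral_0^1 integral_0^{1-x} (3*x) dy dx = 1/2.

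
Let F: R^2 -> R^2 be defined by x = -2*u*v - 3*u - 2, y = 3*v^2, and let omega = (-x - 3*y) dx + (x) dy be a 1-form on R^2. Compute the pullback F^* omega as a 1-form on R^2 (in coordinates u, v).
F^* omega = (-4*u*v^2 - 12*u*v - 9*u + 18*v^3 + 27*v^2 - 4*v - 6) du + (-4*u^2*v - 6*u^2 + 6*u*v^2 - 18*u*v - 4*u - 12*v) dv

Using F^*(f dg) = (f ∘ F) d(g ∘ F), substitute each coordinate x_i by F_i(u, v) in f_i, and replace dx_i by d F_i = (∂F_i/∂u) du + (∂F_i/∂v) dv.
  For the x component: f_1(F) = 2*u*v + 3*u - 9*v^2 + 2; d F_1 = (-2*v - 3) du + (-2*u) dv
  For the y component: f_2(F) = -2*u*v - 3*u - 2; d F_2 = (0) du + (6*v) dv
Combining and collecting du, dv coefficients:
  coeff of du: -4*u*v^2 - 12*u*v - 9*u + 18*v^3 + 27*v^2 - 4*v - 6
  coeff of dv: -4*u^2*v - 6*u^2 + 6*u*v^2 - 18*u*v - 4*u - 12*v
F^* omega = (-4*u*v^2 - 12*u*v - 9*u + 18*v^3 + 27*v^2 - 4*v - 6) du + (-4*u^2*v - 6*u^2 + 6*u*v^2 - 18*u*v - 4*u - 12*v) dv.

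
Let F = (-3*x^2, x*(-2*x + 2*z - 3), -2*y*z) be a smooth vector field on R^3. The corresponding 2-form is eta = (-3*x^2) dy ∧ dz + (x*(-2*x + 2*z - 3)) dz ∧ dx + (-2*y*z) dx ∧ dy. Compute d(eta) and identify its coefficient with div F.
d(eta) = (-6*x - 2*y) dx ∧ dy ∧ dz; div F = -6*x - 2*y

For a 2-form in R^3 of the form above, applying d gives a 3-form with coefficient ∂P/∂x + ∂Q/∂y + ∂R/∂z:
  ∂P/∂x = -6*x
  ∂Q/∂y = 0
  ∂R/∂z = -2*y
Sum = -6*x - 2*y, which is exactly div F.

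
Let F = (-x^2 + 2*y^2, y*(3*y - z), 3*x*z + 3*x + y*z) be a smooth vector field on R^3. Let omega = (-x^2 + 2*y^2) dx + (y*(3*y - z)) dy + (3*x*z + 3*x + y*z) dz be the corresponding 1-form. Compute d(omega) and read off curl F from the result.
d(omega) = (y + z) dy ∧ dz + (-3*z - 3) dz ∧ dx + (-4*y) dx ∧ dy; curl F = (y + z, -3*z - 3, -4*y)

d omega = sum_{i<j} (∂f_j/∂x_i - ∂f_i/∂x_j) dx_i ∧ dx_j. Under the identification (dy ∧ dz, dz ∧ dx, dx ∧ dy) ↔ (e_x, e_y, e_z), the coefficients are exactly the components of curl F. Compute:
  ∂R/∂y - ∂Q/∂z = (z) - (-y) = y + z
  ∂P/∂z - ∂R/∂x = (0) - (3*z + 3) = -3*z - 3
  ∂Q/∂x - ∂P/∂y = (0) - (4*y) = -4*y.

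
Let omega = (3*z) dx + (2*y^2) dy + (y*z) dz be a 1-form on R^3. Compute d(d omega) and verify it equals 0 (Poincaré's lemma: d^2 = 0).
d(d omega) = 0

Step 1: d omega = sum_{i<j} (∂f_j/∂x_i - ∂f_i/∂x_j) dx_i ∧ dx_j:
  coeff of dx ∧ dy: 0
  coeff of dx ∧ dz: -3
  coeff of dy ∧ dz: z
Step 2: Apply d again to each 2-form coefficient. The only possible 3-form in R^3 is dx ∧ dy ∧ dz, with coefficient
  ∂(coeff of dy∧dz)/∂x - ∂(coeff of dx∧dz)/∂y + ∂(coeff of dx∧dy)/∂z
  = ∂/∂x (z) - ∂/∂y (-3) + ∂/∂z (0).
Each of these terms simplifies to sums of mixed partials that cancel in pairs. The result is 0 (by equality of mixed partials for smooth functions — Schwarz / Clairaut).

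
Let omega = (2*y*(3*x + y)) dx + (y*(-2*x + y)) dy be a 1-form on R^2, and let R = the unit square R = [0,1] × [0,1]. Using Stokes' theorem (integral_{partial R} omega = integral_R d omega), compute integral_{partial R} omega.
integral_(partial R) omega = -6

Stokes: integral_partial_R omega = integral_R d omega with d omega = (∂Q/∂x - ∂P/∂y) dx ∧ dy.
  ∂Q/∂x = -2*y
  ∂P/∂y = 6*x + 4*y
  integrand = ∂Q/∂x - ∂P/∂y = -6*x - 6*y.
Integrating over R: integral_0^1 integral_0^1 (-6*x - 6*y) dx dy = -6.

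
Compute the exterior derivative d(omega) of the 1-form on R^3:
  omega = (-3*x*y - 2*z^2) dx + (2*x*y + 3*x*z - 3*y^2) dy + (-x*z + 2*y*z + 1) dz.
d(omega) = (3*x + 2*y + 3*z) dx ∧ dy + (3*z) dx ∧ dz + (-3*x + 2*z) dy ∧ dz

For a 1-form omega = sum_i f_i dx_i, the exterior derivative is
  d(omega) = sum_{i < j} (∂f_j/∂x_i - ∂f_i/∂x_j) dx_i ∧ dx_j.
  coefficient of dx ∧ dy: ∂f_2/∂x - ∂f_1/∂y = ∂(2*x*y + 3*x*z - 3*y^2)/∂x - ∂(-3*x*y - 2*z^2)/∂y = 3*x + 2*y + 3*z
  coefficient of dx ∧ dz: ∂f_3/∂x - ∂f_1/∂z = ∂(-x*z + 2*y*z + 1)/∂x - ∂(-3*x*y - 2*z^2)/∂z = 3*z
  coefficient of dy ∧ dz: ∂f_3/∂y - ∂f_2/∂z = ∂(-x*z + 2*y*z + 1)/∂y - ∂(2*x*y + 3*x*z - 3*y^2)/∂z = -3*x + 2*z
Assembling: d(omega) = (3*x + 2*y + 3*z) dx ∧ dy + (3*z) dx ∧ dz + (-3*x + 2*z) dy ∧ dz.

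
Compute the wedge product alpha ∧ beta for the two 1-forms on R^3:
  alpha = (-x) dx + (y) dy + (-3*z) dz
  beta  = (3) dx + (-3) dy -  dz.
alpha ∧ beta = (3*x - 3*y) dx ∧ dy + (x + 9*z) dx ∧ dz + (-y - 9*z) dy ∧ dz

Distribute the wedge, using dx_i ∧ dx_j = -dx_j ∧ dx_i and dx_i ∧ dx_i = 0. For each pair (i, j) with i < j, the coefficient of dx_i ∧ dx_j in alpha ∧ beta is (alpha_i * beta_j - alpha_j * beta_i). Collecting: alpha ∧ beta = (3*x - 3*y) dx ∧ dy + (x + 9*z) dx ∧ dz + (-y - 9*z) dy ∧ dz.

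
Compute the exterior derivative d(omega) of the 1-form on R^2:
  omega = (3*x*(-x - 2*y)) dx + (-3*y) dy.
d(omega) = (6*x) dx ∧ dy

For a 1-form omega = sum_i f_i dx_i, the exterior derivative is
  d(omega) = sum_{i < j} (∂f_j/∂x_i - ∂f_i/∂x_j) dx_i ∧ dx_j.
  coefficient of dx ∧ dy: ∂f_2/∂x - ∂f_1/∂y = ∂(-3*y)/∂x - ∂(3*x*(-x - 2*y))/∂y = 6*x
Assembling: d(omega) = (6*x) dx ∧ dy.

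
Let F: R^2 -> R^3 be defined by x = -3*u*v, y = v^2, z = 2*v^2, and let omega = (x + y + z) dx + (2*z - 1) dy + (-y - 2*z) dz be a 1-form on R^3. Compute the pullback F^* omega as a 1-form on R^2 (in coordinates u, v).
F^* omega = (9*v^2*(u - v)) du + (v*(9*u^2 - 9*u*v - 12*v^2 - 2)) dv

Using F^*(f dg) = (f ∘ F) d(g ∘ F), substitute each coordinate x_i by F_i(u, v) in f_i, and replace dx_i by d F_i = (∂F_i/∂u) du + (∂F_i/∂v) dv.
  For the x component: f_1(F) = 3*v*(-u + v); d F_1 = (-3*v) du + (-3*u) dv
  For the y component: f_2(F) = 4*v^2 - 1; d F_2 = (0) du + (2*v) dv
  For the z component: f_3(F) = -5*v^2; d F_3 = (0) du + (4*v) dv
Combining and collecting du, dv coefficients:
  coeff of du: 9*v^2*(u - v)
  coeff of dv: v*(9*u^2 - 9*u*v - 12*v^2 - 2)
F^* omega = (9*v^2*(u - v)) du + (v*(9*u^2 - 9*u*v - 12*v^2 - 2)) dv.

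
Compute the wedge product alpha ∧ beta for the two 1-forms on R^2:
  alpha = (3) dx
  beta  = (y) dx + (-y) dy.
alpha ∧ beta = (-3*y) dx ∧ dy

Distribute the wedge, using dx_i ∧ dx_j = -dx_j ∧ dx_i and dx_i ∧ dx_i = 0. For each pair (i, j) with i < j, the coefficient of dx_i ∧ dx_j in alpha ∧ beta is (alpha_i * beta_j - alpha_j * beta_i). Collecting: alpha ∧ beta = (-3*y) dx ∧ dy.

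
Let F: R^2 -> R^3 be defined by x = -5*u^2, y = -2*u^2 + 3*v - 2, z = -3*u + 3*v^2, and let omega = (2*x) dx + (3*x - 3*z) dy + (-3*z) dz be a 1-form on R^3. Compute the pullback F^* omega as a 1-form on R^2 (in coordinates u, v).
F^* omega = (160*u^3 - 36*u^2 + 36*u*v^2 - 27*u + 27*v^2) du + (-45*u^2 + 54*u*v + 27*u - 54*v^3 - 27*v^2) dv

Using F^*(f dg) = (f ∘ F) d(g ∘ F), substitute each coordinate x_i by F_i(u, v) in f_i, and replace dx_i by d F_i = (∂F_i/∂u) du + (∂F_i/∂v) dv.
  For the x component: f_1(F) = -10*u^2; d F_1 = (-10*u) du + (0) dv
  For the y component: f_2(F) = -15*u^2 + 9*u - 9*v^2; d F_2 = (-4*u) du + (3) dv
  For the z component: f_3(F) = 9*u - 9*v^2; d F_3 = (-3) du + (6*v) dv
Combining and collecting du, dv coefficients:
  coeff of du: 160*u^3 - 36*u^2 + 36*u*v^2 - 27*u + 27*v^2
  coeff of dv: -45*u^2 + 54*u*v + 27*u - 54*v^3 - 27*v^2
F^* omega = (160*u^3 - 36*u^2 + 36*u*v^2 - 27*u + 27*v^2) du + (-45*u^2 + 54*u*v + 27*u - 54*v^3 - 27*v^2) dv.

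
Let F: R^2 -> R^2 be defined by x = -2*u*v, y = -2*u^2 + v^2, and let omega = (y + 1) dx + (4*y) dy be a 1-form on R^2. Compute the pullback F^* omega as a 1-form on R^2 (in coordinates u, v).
F^* omega = (32*u^3 + 4*u^2*v - 16*u*v^2 - 2*v^3 - 2*v) du + (4*u^3 - 16*u^2*v - 2*u*v^2 - 2*u + 8*v^3) dv

Using F^*(f dg) = (f ∘ F) d(g ∘ F), substitute each coordinate x_i by F_i(u, v) in f_i, and replace dx_i by d F_i = (∂F_i/∂u) du + (∂F_i/∂v) dv.
  For the x component: f_1(F) = -2*u^2 + v^2 + 1; d F_1 = (-2*v) du + (-2*u) dv
  For the y component: f_2(F) = -8*u^2 + 4*v^2; d F_2 = (-4*u) du + (2*v) dv
Combining and collecting du, dv coefficients:
  coeff of du: 32*u^3 + 4*u^2*v - 16*u*v^2 - 2*v^3 - 2*v
  coeff of dv: 4*u^3 - 16*u^2*v - 2*u*v^2 - 2*u + 8*v^3
F^* omega = (32*u^3 + 4*u^2*v - 16*u*v^2 - 2*v^3 - 2*v) du + (4*u^3 - 16*u^2*v - 2*u*v^2 - 2*u + 8*v^3) dv.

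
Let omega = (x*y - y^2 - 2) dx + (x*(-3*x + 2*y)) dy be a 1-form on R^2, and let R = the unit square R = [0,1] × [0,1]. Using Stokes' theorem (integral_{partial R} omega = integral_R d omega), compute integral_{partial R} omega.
integral_(partial R) omega = -3/2

Stokes: integral_partial_R omega = integral_R d omega with d omega = (∂Q/∂x - ∂P/∂y) dx ∧ dy.
  ∂Q/∂x = -6*x + 2*y
  ∂P/∂y = x - 2*y
  integrand = ∂Q/∂x - ∂P/∂y = -7*x + 4*y.
Integrating over R: integral_0^1 integral_0^1 (-7*x + 4*y) dx dy = -3/2.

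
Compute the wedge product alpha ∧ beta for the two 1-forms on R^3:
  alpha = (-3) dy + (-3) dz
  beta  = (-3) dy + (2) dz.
alpha ∧ beta = (-15) dy ∧ dz

Distribute the wedge, using dx_i ∧ dx_j = -dx_j ∧ dx_i and dx_i ∧ dx_i = 0. For each pair (i, j) with i < j, the coefficient of dx_i ∧ dx_j in alpha ∧ beta is (alpha_i * beta_j - alpha_j * beta_i). Collecting: alpha ∧ beta = (-15) dy ∧ dz.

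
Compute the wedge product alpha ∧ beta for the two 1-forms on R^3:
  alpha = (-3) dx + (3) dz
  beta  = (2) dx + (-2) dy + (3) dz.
alpha ∧ beta = (6) dx ∧ dy + (-15) dx ∧ dz + (6) dy ∧ dz

Distribute the wedge, using dx_i ∧ dx_j = -dx_j ∧ dx_i and dx_i ∧ dx_i = 0. For each pair (i, j) with i < j, the coefficient of dx_i ∧ dx_j in alpha ∧ beta is (alpha_i * beta_j - alpha_j * beta_i). Collecting: alpha ∧ beta = (6) dx ∧ dy + (-15) dx ∧ dz + (6) dy ∧ dz.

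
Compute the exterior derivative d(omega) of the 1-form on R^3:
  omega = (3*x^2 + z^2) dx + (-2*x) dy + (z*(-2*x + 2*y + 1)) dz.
d(omega) = (-2) dx ∧ dy + (-4*z) dx ∧ dz + (2*z) dy ∧ dz

For a 1-form omega = sum_i f_i dx_i, the exterior derivative is
  d(omega) = sum_{i < j} (∂f_j/∂x_i - ∂f_i/∂x_j) dx_i ∧ dx_j.
  coefficient of dx ∧ dy: ∂f_2/∂x - ∂f_1/∂y = ∂(-2*x)/∂x - ∂(3*x^2 + z^2)/∂y = -2
  coefficient of dx ∧ dz: ∂f_3/∂x - ∂f_1/∂z = ∂(z*(-2*x + 2*y + 1))/∂x - ∂(3*x^2 + z^2)/∂z = -4*z
  coefficient of dy ∧ dz: ∂f_3/∂y - ∂f_2/∂z = ∂(z*(-2*x + 2*y + 1))/∂y - ∂(-2*x)/∂z = 2*z
Assembling: d(omega) = (-2) dx ∧ dy + (-4*z) dx ∧ dz + (2*z) dy ∧ dz.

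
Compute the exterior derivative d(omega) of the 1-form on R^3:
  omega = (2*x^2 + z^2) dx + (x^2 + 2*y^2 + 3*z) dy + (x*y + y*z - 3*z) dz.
d(omega) = (2*x) dx ∧ dy + (y - 2*z) dx ∧ dz + (x + z - 3) dy ∧ dz

For a 1-form omega = sum_i f_i dx_i, the exterior derivative is
  d(omega) = sum_{i < j} (∂f_j/∂x_i - ∂f_i/∂x_j) dx_i ∧ dx_j.
  coefficient of dx ∧ dy: ∂f_2/∂x - ∂f_1/∂y = ∂(x^2 + 2*y^2 + 3*z)/∂x - ∂(2*x^2 + z^2)/∂y = 2*x
  coefficient of dx ∧ dz: ∂f_3/∂x - ∂f_1/∂z = ∂(x*y + y*z - 3*z)/∂x - ∂(2*x^2 + z^2)/∂z = y - 2*z
  coefficient of dy ∧ dz: ∂f_3/∂y - ∂f_2/∂z = ∂(x*y + y*z - 3*z)/∂y - ∂(x^2 + 2*y^2 + 3*z)/∂z = x + z - 3
Assembling: d(omega) = (2*x) dx ∧ dy + (y - 2*z) dx ∧ dz + (x + z - 3) dy ∧ dz.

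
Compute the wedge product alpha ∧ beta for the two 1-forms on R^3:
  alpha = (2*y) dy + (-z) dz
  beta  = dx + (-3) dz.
alpha ∧ beta = (-2*y) dx ∧ dy + (-6*y) dy ∧ dz + (z) dx ∧ dz

Distribute the wedge, using dx_i ∧ dx_j = -dx_j ∧ dx_i and dx_i ∧ dx_i = 0. For each pair (i, j) with i < j, the coefficient of dx_i ∧ dx_j in alpha ∧ beta is (alpha_i * beta_j - alpha_j * beta_i). Collecting: alpha ∧ beta = (-2*y) dx ∧ dy + (-6*y) dy ∧ dz + (z) dx ∧ dz.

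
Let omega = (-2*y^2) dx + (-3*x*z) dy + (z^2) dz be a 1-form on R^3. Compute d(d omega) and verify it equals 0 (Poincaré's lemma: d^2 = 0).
d(d omega) = 0

Step 1: d omega = sum_{i<j} (∂f_j/∂x_i - ∂f_i/∂x_j) dx_i ∧ dx_j:
  coeff of dx ∧ dy: 4*y - 3*z
  coeff of dx ∧ dz: 0
  coeff of dy ∧ dz: 3*x
Step 2: Apply d again to each 2-form coefficient. The only possible 3-form in R^3 is dx ∧ dy ∧ dz, with coefficient
  ∂(coeff of dy∧dz)/∂x - ∂(coeff of dx∧dz)/∂y + ∂(coeff of dx∧dy)/∂z
  = ∂/∂x (3*x) - ∂/∂y (0) + ∂/∂z (4*y - 3*z).
Each of these terms simplifies to sums of mixed partials that cancel in pairs. The result is 0 (by equality of mixed partials for smooth functions — Schwarz / Clairaut).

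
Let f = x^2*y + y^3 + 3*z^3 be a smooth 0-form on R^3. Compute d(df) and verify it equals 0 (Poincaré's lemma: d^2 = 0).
d(df) = 0

Step 1: df = sum_i (∂f/∂x_i) dx_i = (2*x*y) dx + (x^2 + 3*y^2) dy + (9*z^2) dz.
Step 2: Apply d again. Using the 1-form formula, the coefficient of dx ∧ dy in d(df) is ∂^2 f/∂x ∂y - ∂^2 f/∂y ∂x = (2*x) - (2*x) = 0 (equality of mixed partials for smooth f).
Similarly for dx ∧ dz and dy ∧ dz — all coefficients vanish. So d(df) = 0.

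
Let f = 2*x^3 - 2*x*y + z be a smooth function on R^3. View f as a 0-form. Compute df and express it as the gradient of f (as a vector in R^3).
df = (6*x^2 - 2*y) dx + (-2*x) dy + (1) dz; grad f = (6*x^2 - 2*y, -2*x, 1)

For a 0-form f, d f = (∂f/∂x) dx + (∂f/∂y) dy + (∂f/∂z) dz. The components of the vector representation are exactly the entries of grad f in Cartesian coordinates:
  ∂f/∂x = 6*x^2 - 2*y
  ∂f/∂y = -2*x
  ∂f/∂z = 1.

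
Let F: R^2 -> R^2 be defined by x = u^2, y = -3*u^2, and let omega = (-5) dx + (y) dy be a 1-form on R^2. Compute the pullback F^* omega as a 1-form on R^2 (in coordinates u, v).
F^* omega = (18*u^3 - 10*u) du

Using F^*(f dg) = (f ∘ F) d(g ∘ F), substitute each coordinate x_i by F_i(u, v) in f_i, and replace dx_i by d F_i = (∂F_i/∂u) du + (∂F_i/∂v) dv.
  For the x component: f_1(F) = -5; d F_1 = (2*u) du + (0) dv
  For the y component: f_2(F) = -3*u^2; d F_2 = (-6*u) du + (0) dv
Combining and collecting du, dv coefficients:
  coeff of du: 18*u^3 - 10*u
  coeff of dv: 0
F^* omega = (18*u^3 - 10*u) du.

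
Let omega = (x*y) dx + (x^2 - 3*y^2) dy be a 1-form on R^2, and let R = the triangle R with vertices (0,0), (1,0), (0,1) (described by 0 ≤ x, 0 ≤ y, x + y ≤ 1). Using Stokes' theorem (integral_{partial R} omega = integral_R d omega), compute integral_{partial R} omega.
integral_(partial R) omega = 1/6

Stokes: integral_partial_R omega = integral_R d omega with d omega = (∂Q/∂x - ∂P/∂y) dx ∧ dy.
  ∂Q/∂x = 2*x
  ∂P/∂y = x
  integrand = ∂Q/∂x - ∂P/∂y = x.
Integrating over R: integral_0^1 integral_0^{1-x} (x) dy dx = 1/6.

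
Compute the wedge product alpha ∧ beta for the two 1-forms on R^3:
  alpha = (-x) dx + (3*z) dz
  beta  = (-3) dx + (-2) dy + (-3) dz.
alpha ∧ beta = (2*x) dx ∧ dy + (3*x + 9*z) dx ∧ dz + (6*z) dy ∧ dz

Distribute the wedge, using dx_i ∧ dx_j = -dx_j ∧ dx_i and dx_i ∧ dx_i = 0. For each pair (i, j) with i < j, the coefficient of dx_i ∧ dx_j in alpha ∧ beta is (alpha_i * beta_j - alpha_j * beta_i). Collecting: alpha ∧ beta = (2*x) dx ∧ dy + (3*x + 9*z) dx ∧ dz + (6*z) dy ∧ dz.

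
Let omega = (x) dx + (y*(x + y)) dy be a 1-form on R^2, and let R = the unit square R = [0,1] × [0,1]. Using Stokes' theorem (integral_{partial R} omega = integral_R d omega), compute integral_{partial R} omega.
integral_(partial R) omega = 1/2

Stokes: integral_partial_R omega = integral_R d omega with d omega = (∂Q/∂x - ∂P/∂y) dx ∧ dy.
  ∂Q/∂x = y
  ∂P/∂y = 0
  integrand = ∂Q/∂x - ∂P/∂y = y.
Integrating over R: integral_0^1 integral_0^1 (y) dx dy = 1/2.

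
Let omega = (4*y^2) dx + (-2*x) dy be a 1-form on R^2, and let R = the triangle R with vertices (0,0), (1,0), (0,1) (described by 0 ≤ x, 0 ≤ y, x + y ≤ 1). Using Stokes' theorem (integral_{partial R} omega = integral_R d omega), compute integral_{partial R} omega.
integral_(partial R) omega = -7/3

Stokes: integral_partial_R omega = integral_R d omega with d omega = (∂Q/∂x - ∂P/∂y) dx ∧ dy.
  ∂Q/∂x = -2
  ∂P/∂y = 8*y
  integrand = ∂Q/∂x - ∂P/∂y = -8*y - 2.
Integrating over R: integral_0^1 integral_0^{1-x} (-8*y - 2) dy dx = -7/3.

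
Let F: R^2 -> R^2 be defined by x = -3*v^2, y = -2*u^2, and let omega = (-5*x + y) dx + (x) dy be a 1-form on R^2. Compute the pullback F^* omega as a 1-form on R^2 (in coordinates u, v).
F^* omega = (12*u*v^2) du + (12*u^2*v - 90*v^3) dv

Using F^*(f dg) = (f ∘ F) d(g ∘ F), substitute each coordinate x_i by F_i(u, v) in f_i, and replace dx_i by d F_i = (∂F_i/∂u) du + (∂F_i/∂v) dv.
  For the x component: f_1(F) = -2*u^2 + 15*v^2; d F_1 = (0) du + (-6*v) dv
  For the y component: f_2(F) = -3*v^2; d F_2 = (-4*u) du + (0) dv
Combining and collecting du, dv coefficients:
  coeff of du: 12*u*v^2
  coeff of dv: 12*u^2*v - 90*v^3
F^* omega = (12*u*v^2) du + (12*u^2*v - 90*v^3) dv.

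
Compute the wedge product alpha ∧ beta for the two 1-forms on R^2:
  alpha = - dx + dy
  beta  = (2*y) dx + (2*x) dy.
alpha ∧ beta = (-2*x - 2*y) dx ∧ dy

Distribute the wedge, using dx_i ∧ dx_j = -dx_j ∧ dx_i and dx_i ∧ dx_i = 0. For each pair (i, j) with i < j, the coefficient of dx_i ∧ dx_j in alpha ∧ beta is (alpha_i * beta_j - alpha_j * beta_i). Collecting: alpha ∧ beta = (-2*x - 2*y) dx ∧ dy.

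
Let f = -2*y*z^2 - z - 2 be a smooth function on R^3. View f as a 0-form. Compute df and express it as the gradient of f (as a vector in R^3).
df = (0) dx + (-2*z^2) dy + (-4*y*z - 1) dz; grad f = (0, -2*z^2, -4*y*z - 1)

For a 0-form f, d f = (∂f/∂x) dx + (∂f/∂y) dy + (∂f/∂z) dz. The components of the vector representation are exactly the entries of grad f in Cartesian coordinates:
  ∂f/∂x = 0
  ∂f/∂y = -2*z^2
  ∂f/∂z = -4*y*z - 1.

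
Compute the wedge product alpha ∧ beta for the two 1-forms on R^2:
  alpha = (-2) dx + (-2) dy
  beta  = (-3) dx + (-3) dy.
alpha ∧ beta = 0

Distribute the wedge, using dx_i ∧ dx_j = -dx_j ∧ dx_i and dx_i ∧ dx_i = 0. For each pair (i, j) with i < j, the coefficient of dx_i ∧ dx_j in alpha ∧ beta is (alpha_i * beta_j - alpha_j * beta_i). Collecting: alpha ∧ beta = 0.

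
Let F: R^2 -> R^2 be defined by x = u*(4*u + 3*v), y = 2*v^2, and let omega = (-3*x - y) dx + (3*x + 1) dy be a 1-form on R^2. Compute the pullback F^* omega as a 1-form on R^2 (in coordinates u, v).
F^* omega = (-96*u^3 - 108*u^2*v - 43*u*v^2 - 6*v^3) du + (-36*u^3 + 21*u^2*v + 30*u*v^2 + 4*v) dv

Using F^*(f dg) = (f ∘ F) d(g ∘ F), substitute each coordinate x_i by F_i(u, v) in f_i, and replace dx_i by d F_i = (∂F_i/∂u) du + (∂F_i/∂v) dv.
  For the x component: f_1(F) = -12*u^2 - 9*u*v - 2*v^2; d F_1 = (8*u + 3*v) du + (3*u) dv
  For the y component: f_2(F) = 12*u^2 + 9*u*v + 1; d F_2 = (0) du + (4*v) dv
Combining and collecting du, dv coefficients:
  coeff of du: -96*u^3 - 108*u^2*v - 43*u*v^2 - 6*v^3
  coeff of dv: -36*u^3 + 21*u^2*v + 30*u*v^2 + 4*v
F^* omega = (-96*u^3 - 108*u^2*v - 43*u*v^2 - 6*v^3) du + (-36*u^3 + 21*u^2*v + 30*u*v^2 + 4*v) dv.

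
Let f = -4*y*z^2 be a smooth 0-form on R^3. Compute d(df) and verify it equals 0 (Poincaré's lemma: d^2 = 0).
d(df) = 0

Step 1: df = sum_i (∂f/∂x_i) dx_i = (0) dx + (-4*z^2) dy + (-8*y*z) dz.
Step 2: Apply d again. Using the 1-form formula, the coefficient of dx ∧ dy in d(df) is ∂^2 f/∂x ∂y - ∂^2 f/∂y ∂x = (0) - (0) = 0 (equality of mixed partials for smooth f).
Similarly for dx ∧ dz and dy ∧ dz — all coefficients vanish. So d(df) = 0.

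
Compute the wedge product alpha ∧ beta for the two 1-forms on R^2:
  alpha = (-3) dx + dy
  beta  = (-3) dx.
alpha ∧ beta = (3) dx ∧ dy

Distribute the wedge, using dx_i ∧ dx_j = -dx_j ∧ dx_i and dx_i ∧ dx_i = 0. For each pair (i, j) with i < j, the coefficient of dx_i ∧ dx_j in alpha ∧ beta is (alpha_i * beta_j - alpha_j * beta_i). Collecting: alpha ∧ beta = (3) dx ∧ dy.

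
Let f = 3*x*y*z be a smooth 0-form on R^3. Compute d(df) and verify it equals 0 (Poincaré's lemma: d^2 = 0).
d(df) = 0

Step 1: df = sum_i (∂f/∂x_i) dx_i = (3*y*z) dx + (3*x*z) dy + (3*x*y) dz.
Step 2: Apply d again. Using the 1-form formula, the coefficient of dx ∧ dy in d(df) is ∂^2 f/∂x ∂y - ∂^2 f/∂y ∂x = (3*z) - (3*z) = 0 (equality of mixed partials for smooth f).
Similarly for dx ∧ dz and dy ∧ dz — all coefficients vanish. So d(df) = 0.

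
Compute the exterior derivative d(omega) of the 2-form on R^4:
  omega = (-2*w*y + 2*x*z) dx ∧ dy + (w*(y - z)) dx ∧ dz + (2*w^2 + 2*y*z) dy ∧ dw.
d(omega) = (-w + 2*x) dx ∧ dy ∧ dz + (-2*y) dx ∧ dy ∧ dw + (y - z) dx ∧ dz ∧ dw + (-2*y) dy ∧ dz ∧ dw

For a 2-form omega = sum_{i<j} g_{ij} dx_i ∧ dx_j, the exterior derivative is
  d(omega) = sum_{i<j} d(g_{ij}) ∧ dx_i ∧ dx_j = sum_{i<j, k} (∂g_{ij}/∂x_k) dx_k ∧ dx_i ∧ dx_j.
Expand each term, using dx_k ∧ dx_i ∧ dx_j = sgn(permutation) dx_{(a)} ∧ dx_{(b)} ∧ dx_{(c)} with (a < b < c) sorted:
  d(-2*w*y + 2*x*z) includes (∂/∂z)(-2*w*y + 2*x*z) dz = (2*x) dz, which multiplied by dx ∧ dy gives (2*x) dx ∧ dy ∧ dz
  d(-2*w*y + 2*x*z) includes (∂/∂w)(-2*w*y + 2*x*z) dw = (-2*y) dw, which multiplied by dx ∧ dy gives (-2*y) dx ∧ dy ∧ dw
  d(w*(y - z)) includes (∂/∂y)(w*(y - z)) dy = (w) dy, which multiplied by dx ∧ dz gives (-w) dx ∧ dy ∧ dz
  d(w*(y - z)) includes (∂/∂w)(w*(y - z)) dw = (y - z) dw, which multiplied by dx ∧ dz gives (y - z) dx ∧ dz ∧ dw
  d(2*w^2 + 2*y*z) includes (∂/∂z)(2*w^2 + 2*y*z) dz = (2*y) dz, which multiplied by dy ∧ dw gives (-2*y) dy ∧ dz ∧ dw
Collecting like 3-forms: d(omega) = (-w + 2*x) dx ∧ dy ∧ dz + (-2*y) dx ∧ dy ∧ dw + (y - z) dx ∧ dz ∧ dw + (-2*y) dy ∧ dz ∧ dw.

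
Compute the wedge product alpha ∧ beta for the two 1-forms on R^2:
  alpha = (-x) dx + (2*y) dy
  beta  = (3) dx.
alpha ∧ beta = (-6*y) dx ∧ dy

Distribute the wedge, using dx_i ∧ dx_j = -dx_j ∧ dx_i and dx_i ∧ dx_i = 0. For each pair (i, j) with i < j, the coefficient of dx_i ∧ dx_j in alpha ∧ beta is (alpha_i * beta_j - alpha_j * beta_i). Collecting: alpha ∧ beta = (-6*y) dx ∧ dy.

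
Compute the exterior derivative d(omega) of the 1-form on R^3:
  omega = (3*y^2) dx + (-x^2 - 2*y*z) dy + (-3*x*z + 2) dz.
d(omega) = (-2*x - 6*y) dx ∧ dy + (-3*z) dx ∧ dz + (2*y) dy ∧ dz

For a 1-form omega = sum_i f_i dx_i, the exterior derivative is
  d(omega) = sum_{i < j} (∂f_j/∂x_i - ∂f_i/∂x_j) dx_i ∧ dx_j.
  coefficient of dx ∧ dy: ∂f_2/∂x - ∂f_1/∂y = ∂(-x^2 - 2*y*z)/∂x - ∂(3*y^2)/∂y = -2*x - 6*y
  coefficient of dx ∧ dz: ∂f_3/∂x - ∂f_1/∂z = ∂(-3*x*z + 2)/∂x - ∂(3*y^2)/∂z = -3*z
  coefficient of dy ∧ dz: ∂f_3/∂y - ∂f_2/∂z = ∂(-3*x*z + 2)/∂y - ∂(-x^2 - 2*y*z)/∂z = 2*y
Assembling: d(omega) = (-2*x - 6*y) dx ∧ dy + (-3*z) dx ∧ dz + (2*y) dy ∧ dz.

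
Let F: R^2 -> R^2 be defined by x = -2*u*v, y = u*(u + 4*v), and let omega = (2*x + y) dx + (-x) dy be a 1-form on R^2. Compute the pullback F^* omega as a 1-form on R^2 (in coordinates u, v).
F^* omega = (2*u*v*(u + 4*v)) du + (2*u^2*(-u + 4*v)) dv

Using F^*(f dg) = (f ∘ F) d(g ∘ F), substitute each coordinate x_i by F_i(u, v) in f_i, and replace dx_i by d F_i = (∂F_i/∂u) du + (∂F_i/∂v) dv.
  For the x component: f_1(F) = u^2; d F_1 = (-2*v) du + (-2*u) dv
  For the y component: f_2(F) = 2*u*v; d F_2 = (2*u + 4*v) du + (4*u) dv
Combining and collecting du, dv coefficients:
  coeff of du: 2*u*v*(u + 4*v)
  coeff of dv: 2*u^2*(-u + 4*v)
F^* omega = (2*u*v*(u + 4*v)) du + (2*u^2*(-u + 4*v)) dv.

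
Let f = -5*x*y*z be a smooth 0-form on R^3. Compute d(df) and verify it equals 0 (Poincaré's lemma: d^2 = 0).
d(df) = 0

Step 1: df = sum_i (∂f/∂x_i) dx_i = (-5*y*z) dx + (-5*x*z) dy + (-5*x*y) dz.
Step 2: Apply d again. Using the 1-form formula, the coefficient of dx ∧ dy in d(df) is ∂^2 f/∂x ∂y - ∂^2 f/∂y ∂x = (-5*z) - (-5*z) = 0 (equality of mixed partials for smooth f).
Similarly for dx ∧ dz and dy ∧ dz — all coefficients vanish. So d(df) = 0.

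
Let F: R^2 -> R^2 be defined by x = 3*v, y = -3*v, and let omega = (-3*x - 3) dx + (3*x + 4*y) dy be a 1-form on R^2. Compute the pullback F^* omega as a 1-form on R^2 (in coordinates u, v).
F^* omega = (-18*v - 9) dv

Using F^*(f dg) = (f ∘ F) d(g ∘ F), substitute each coordinate x_i by F_i(u, v) in f_i, and replace dx_i by d F_i = (∂F_i/∂u) du + (∂F_i/∂v) dv.
  For the x component: f_1(F) = -9*v - 3; d F_1 = (0) du + (3) dv
  For the y component: f_2(F) = -3*v; d F_2 = (0) du + (-3) dv
Combining and collecting du, dv coefficients:
  coeff of du: 0
  coeff of dv: -18*v - 9
F^* omega = (-18*v - 9) dv.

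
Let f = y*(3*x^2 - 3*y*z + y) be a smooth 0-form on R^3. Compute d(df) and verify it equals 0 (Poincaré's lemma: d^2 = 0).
d(df) = 0

Step 1: df = sum_i (∂f/∂x_i) dx_i = (6*x*y) dx + (3*x^2 - 6*y*z + 2*y) dy + (-3*y^2) dz.
Step 2: Apply d again. Using the 1-form formula, the coefficient of dx ∧ dy in d(df) is ∂^2 f/∂x ∂y - ∂^2 f/∂y ∂x = (6*x) - (6*x) = 0 (equality of mixed partials for smooth f).
Similarly for dx ∧ dz and dy ∧ dz — all coefficients vanish. So d(df) = 0.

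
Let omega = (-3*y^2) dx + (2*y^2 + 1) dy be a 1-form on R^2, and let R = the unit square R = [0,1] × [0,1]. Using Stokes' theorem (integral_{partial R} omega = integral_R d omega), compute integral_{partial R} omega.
integral_(partial R) omega = 3

Stokes: integral_partial_R omega = integral_R d omega with d omega = (∂Q/∂x - ∂P/∂y) dx ∧ dy.
  ∂Q/∂x = 0
  ∂P/∂y = -6*y
  integrand = ∂Q/∂x - ∂P/∂y = 6*y.
Integrating over R: integral_0^1 integral_0^1 (6*y) dx dy = 3.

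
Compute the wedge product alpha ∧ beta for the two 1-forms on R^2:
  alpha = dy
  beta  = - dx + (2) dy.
alpha ∧ beta = (1) dx ∧ dy

Distribute the wedge, using dx_i ∧ dx_j = -dx_j ∧ dx_i and dx_i ∧ dx_i = 0. For each pair (i, j) with i < j, the coefficient of dx_i ∧ dx_j in alpha ∧ beta is (alpha_i * beta_j - alpha_j * beta_i). Collecting: alpha ∧ beta = (1) dx ∧ dy.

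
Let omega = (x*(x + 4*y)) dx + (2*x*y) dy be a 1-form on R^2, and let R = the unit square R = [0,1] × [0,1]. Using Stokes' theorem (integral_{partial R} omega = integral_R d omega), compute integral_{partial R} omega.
integral_(partial R) omega = -1

Stokes: integral_partial_R omega = integral_R d omega with d omega = (∂Q/∂x - ∂P/∂y) dx ∧ dy.
  ∂Q/∂x = 2*y
  ∂P/∂y = 4*x
  integrand = ∂Q/∂x - ∂P/∂y = -4*x + 2*y.
Integrating over R: integral_0^1 integral_0^1 (-4*x + 2*y) dx dy = -1.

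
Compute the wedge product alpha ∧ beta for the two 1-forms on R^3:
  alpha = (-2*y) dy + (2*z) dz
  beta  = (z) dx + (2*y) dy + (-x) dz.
alpha ∧ beta = (2*y*z) dx ∧ dy + (2*y*(x - 2*z)) dy ∧ dz + (-2*z^2) dx ∧ dz

Distribute the wedge, using dx_i ∧ dx_j = -dx_j ∧ dx_i and dx_i ∧ dx_i = 0. For each pair (i, j) with i < j, the coefficient of dx_i ∧ dx_j in alpha ∧ beta is (alpha_i * beta_j - alpha_j * beta_i). Collecting: alpha ∧ beta = (2*y*z) dx ∧ dy + (2*y*(x - 2*z)) dy ∧ dz + (-2*z^2) dx ∧ dz.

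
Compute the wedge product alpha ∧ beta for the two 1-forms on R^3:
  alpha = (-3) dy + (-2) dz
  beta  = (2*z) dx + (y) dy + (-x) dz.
alpha ∧ beta = (6*z) dx ∧ dy + (3*x + 2*y) dy ∧ dz + (4*z) dx ∧ dz

Distribute the wedge, using dx_i ∧ dx_j = -dx_j ∧ dx_i and dx_i ∧ dx_i = 0. For each pair (i, j) with i < j, the coefficient of dx_i ∧ dx_j in alpha ∧ beta is (alpha_i * beta_j - alpha_j * beta_i). Collecting: alpha ∧ beta = (6*z) dx ∧ dy + (3*x + 2*y) dy ∧ dz + (4*z) dx ∧ dz.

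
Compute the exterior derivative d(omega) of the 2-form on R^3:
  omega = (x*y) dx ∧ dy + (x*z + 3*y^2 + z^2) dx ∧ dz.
d(omega) = (-6*y) dx ∧ dy ∧ dz

For a 2-form omega = sum_{i<j} g_{ij} dx_i ∧ dx_j, the exterior derivative is
  d(omega) = sum_{i<j} d(g_{ij}) ∧ dx_i ∧ dx_j = sum_{i<j, k} (∂g_{ij}/∂x_k) dx_k ∧ dx_i ∧ dx_j.
Expand each term, using dx_k ∧ dx_i ∧ dx_j = sgn(permutation) dx_{(a)} ∧ dx_{(b)} ∧ dx_{(c)} with (a < b < c) sorted:
  d(x*z + 3*y^2 + z^2) includes (∂/∂y)(x*z + 3*y^2 + z^2) dy = (6*y) dy, which multiplied by dx ∧ dz gives (-6*y) dx ∧ dy ∧ dz
Collecting like 3-forms: d(omega) = (-6*y) dx ∧ dy ∧ dz.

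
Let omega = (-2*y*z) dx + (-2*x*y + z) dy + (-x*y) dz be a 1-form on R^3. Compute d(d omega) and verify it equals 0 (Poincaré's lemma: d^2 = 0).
d(d omega) = 0

Step 1: d omega = sum_{i<j} (∂f_j/∂x_i - ∂f_i/∂x_j) dx_i ∧ dx_j:
  coeff of dx ∧ dy: -2*y + 2*z
  coeff of dx ∧ dz: y
  coeff of dy ∧ dz: -x - 1
Step 2: Apply d again to each 2-form coefficient. The only possible 3-form in R^3 is dx ∧ dy ∧ dz, with coefficient
  ∂(coeff of dy∧dz)/∂x - ∂(coeff of dx∧dz)/∂y + ∂(coeff of dx∧dy)/∂z
  = ∂/∂x (-x - 1) - ∂/∂y (y) + ∂/∂z (-2*y + 2*z).
Each of these terms simplifies to sums of mixed partials that cancel in pairs. The result is 0 (by equality of mixed partials for smooth functions — Schwarz / Clairaut).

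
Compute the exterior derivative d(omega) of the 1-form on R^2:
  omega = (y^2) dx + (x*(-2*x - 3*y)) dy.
d(omega) = (-4*x - 5*y) dx ∧ dy

For a 1-form omega = sum_i f_i dx_i, the exterior derivative is
  d(omega) = sum_{i < j} (∂f_j/∂x_i - ∂f_i/∂x_j) dx_i ∧ dx_j.
  coefficient of dx ∧ dy: ∂f_2/∂x - ∂f_1/∂y = ∂(x*(-2*x - 3*y))/∂x - ∂(y^2)/∂y = -4*x - 5*y
Assembling: d(omega) = (-4*x - 5*y) dx ∧ dy.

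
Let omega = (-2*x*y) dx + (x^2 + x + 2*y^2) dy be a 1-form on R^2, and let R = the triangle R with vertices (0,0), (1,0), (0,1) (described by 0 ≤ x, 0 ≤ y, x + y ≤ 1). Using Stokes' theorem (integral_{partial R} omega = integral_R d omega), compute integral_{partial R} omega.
integral_(partial R) omega = 7/6

Stokes: integral_partial_R omega = integral_R d omega with d omega = (∂Q/∂x - ∂P/∂y) dx ∧ dy.
  ∂Q/∂x = 2*x + 1
  ∂P/∂y = -2*x
  integrand = ∂Q/∂x - ∂P/∂y = 4*x + 1.
Integrating over R: integral_0^1 integral_0^{1-x} (4*x + 1) dy dx = 7/6.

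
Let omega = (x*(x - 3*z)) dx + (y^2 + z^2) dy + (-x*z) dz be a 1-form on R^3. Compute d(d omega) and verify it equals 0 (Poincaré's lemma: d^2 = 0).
d(d omega) = 0

Step 1: d omega = sum_{i<j} (∂f_j/∂x_i - ∂f_i/∂x_j) dx_i ∧ dx_j:
  coeff of dx ∧ dy: 0
  coeff of dx ∧ dz: 3*x - z
  coeff of dy ∧ dz: -2*z
Step 2: Apply d again to each 2-form coefficient. The only possible 3-form in R^3 is dx ∧ dy ∧ dz, with coefficient
  ∂(coeff of dy∧dz)/∂x - ∂(coeff of dx∧dz)/∂y + ∂(coeff of dx∧dy)/∂z
  = ∂/∂x (-2*z) - ∂/∂y (3*x - z) + ∂/∂z (0).
Each of these terms simplifies to sums of mixed partials that cancel in pairs. The result is 0 (by equality of mixed partials for smooth functions — Schwarz / Clairaut).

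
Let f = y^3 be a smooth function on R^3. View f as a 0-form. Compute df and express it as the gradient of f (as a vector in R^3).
df = (0) dx + (3*y^2) dy + (0) dz; grad f = (0, 3*y^2, 0)

For a 0-form f, d f = (∂f/∂x) dx + (∂f/∂y) dy + (∂f/∂z) dz. The components of the vector representation are exactly the entries of grad f in Cartesian coordinates:
  ∂f/∂x = 0
  ∂f/∂y = 3*y^2
  ∂f/∂z = 0.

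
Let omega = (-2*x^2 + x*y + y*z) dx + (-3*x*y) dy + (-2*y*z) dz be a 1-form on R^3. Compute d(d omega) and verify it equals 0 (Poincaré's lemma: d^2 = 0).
d(d omega) = 0

Step 1: d omega = sum_{i<j} (∂f_j/∂x_i - ∂f_i/∂x_j) dx_i ∧ dx_j:
  coeff of dx ∧ dy: -x - 3*y - z
  coeff of dx ∧ dz: -y
  coeff of dy ∧ dz: -2*z
Step 2: Apply d again to each 2-form coefficient. The only possible 3-form in R^3 is dx ∧ dy ∧ dz, with coefficient
  ∂(coeff of dy∧dz)/∂x - ∂(coeff of dx∧dz)/∂y + ∂(coeff of dx∧dy)/∂z
  = ∂/∂x (-2*z) - ∂/∂y (-y) + ∂/∂z (-x - 3*y - z).
Each of these terms simplifies to sums of mixed partials that cancel in pairs. The result is 0 (by equality of mixed partials for smooth functions — Schwarz / Clairaut).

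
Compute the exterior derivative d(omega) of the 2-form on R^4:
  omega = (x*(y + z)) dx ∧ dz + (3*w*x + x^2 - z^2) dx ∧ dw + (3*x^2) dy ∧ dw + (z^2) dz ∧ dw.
d(omega) = (-x) dx ∧ dy ∧ dz + (2*z) dx ∧ dz ∧ dw + (6*x) dx ∧ dy ∧ dw

For a 2-form omega = sum_{i<j} g_{ij} dx_i ∧ dx_j, the exterior derivative is
  d(omega) = sum_{i<j} d(g_{ij}) ∧ dx_i ∧ dx_j = sum_{i<j, k} (∂g_{ij}/∂x_k) dx_k ∧ dx_i ∧ dx_j.
Expand each term, using dx_k ∧ dx_i ∧ dx_j = sgn(permutation) dx_{(a)} ∧ dx_{(b)} ∧ dx_{(c)} with (a < b < c) sorted:
  d(x*(y + z)) includes (∂/∂y)(x*(y + z)) dy = (x) dy, which multiplied by dx ∧ dz gives (-x) dx ∧ dy ∧ dz
  d(3*w*x + x^2 - z^2) includes (∂/∂z)(3*w*x + x^2 - z^2) dz = (-2*z) dz, which multiplied by dx ∧ dw gives (2*z) dx ∧ dz ∧ dw
  d(3*x^2) includes (∂/∂x)(3*x^2) dx = (6*x) dx, which multiplied by dy ∧ dw gives (6*x) dx ∧ dy ∧ dw
Collecting like 3-forms: d(omega) = (-x) dx ∧ dy ∧ dz + (2*z) dx ∧ dz ∧ dw + (6*x) dx ∧ dy ∧ dw.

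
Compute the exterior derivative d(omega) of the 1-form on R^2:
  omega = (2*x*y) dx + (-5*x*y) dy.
d(omega) = (-2*x - 5*y) dx ∧ dy

For a 1-form omega = sum_i f_i dx_i, the exterior derivative is
  d(omega) = sum_{i < j} (∂f_j/∂x_i - ∂f_i/∂x_j) dx_i ∧ dx_j.
  coefficient of dx ∧ dy: ∂f_2/∂x - ∂f_1/∂y = ∂(-5*x*y)/∂x - ∂(2*x*y)/∂y = -2*x - 5*y
Assembling: d(omega) = (-2*x - 5*y) dx ∧ dy.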